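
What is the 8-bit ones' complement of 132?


132 ^ 255 = 123

123


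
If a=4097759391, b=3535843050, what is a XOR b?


4097759391 ^ 3535843050 = 654210677

654210677


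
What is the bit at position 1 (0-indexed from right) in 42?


0b101010, position 1 = 1

1


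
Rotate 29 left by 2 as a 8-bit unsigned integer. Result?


Rotate 0b11101 left by 2 (8-bit) = 0b1110100 = 116

116


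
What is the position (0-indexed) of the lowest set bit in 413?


0b110011101. Lowest set bit at position 0

0


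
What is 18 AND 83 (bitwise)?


0b10010 & 0b1010011 = 0b10010 = 18

18


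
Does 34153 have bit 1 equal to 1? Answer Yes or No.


0b1000010101101001, bit 1 = 0. No

No


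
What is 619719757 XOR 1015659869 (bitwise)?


0b100100111100000010110001001101 ^ 0b111100100010011011110101011101 = 0b11000011110011001000100010000 = 410620176

410620176


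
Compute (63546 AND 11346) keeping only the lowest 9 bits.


Step 1: 63546 & 11346 = 10258
Step 2: 10258 & 511 = 18

18


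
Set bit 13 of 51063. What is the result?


51063 | (1 << 13) = 51063 | 8192 = 59255

59255


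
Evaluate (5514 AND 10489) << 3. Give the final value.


Step 1: 5514 & 10489 = 136
Step 2: 136 << 3 = 1088

1088


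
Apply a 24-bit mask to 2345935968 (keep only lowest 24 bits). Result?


2345935968 & 16777215 = 13902944

13902944


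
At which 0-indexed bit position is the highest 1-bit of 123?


0b1111011. Highest set bit at position 6

6


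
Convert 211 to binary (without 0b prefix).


211 = 11010011 in binary

11010011


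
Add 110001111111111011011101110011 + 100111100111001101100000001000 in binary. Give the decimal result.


110001111111111011011101110011 + 100111100111001101100000001000 = 1011001100111001000111101111011 = 1503432571

1503432571


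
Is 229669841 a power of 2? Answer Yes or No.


0b1101101100000111101111010001. Multiple bits set => No

No


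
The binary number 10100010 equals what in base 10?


10100010 in decimal = 162

162


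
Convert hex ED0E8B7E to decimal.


ED0E8B7E hex = 3977153406 decimal

3977153406


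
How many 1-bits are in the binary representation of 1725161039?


0b1100110110100111101111001001111 has 20 set bits

20


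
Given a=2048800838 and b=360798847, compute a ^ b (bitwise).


2048800838 ^ 360798847 = 1872716345

1872716345


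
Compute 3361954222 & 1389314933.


0b11001000011000110101100110101110 & 0b1010010110011110100001101110101 = 0b1000000010000110100000100100100 = 1078149412

1078149412


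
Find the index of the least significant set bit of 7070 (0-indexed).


0b1101110011110. Lowest set bit at position 1

1


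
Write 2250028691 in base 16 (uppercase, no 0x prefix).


2250028691 = 861CB693 hex

861CB693


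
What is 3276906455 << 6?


0b11000011010100011001111111010111 << 6 = 0b11000011010100011001111111010111000000 = 209722013120

209722013120


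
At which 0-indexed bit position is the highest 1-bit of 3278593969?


0b11000011011010110101111110110001. Highest set bit at position 31

31


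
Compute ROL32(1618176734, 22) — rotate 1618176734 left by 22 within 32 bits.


Rotate 0b1100000011100110110101011011110 left by 22 (32-bit) = 0b10110111100110000001110011011010 = 3080199386

3080199386


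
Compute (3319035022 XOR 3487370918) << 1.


Step 1: 3319035022 ^ 3487370918 = 168393256
Step 2: 168393256 << 1 = 336786512

336786512


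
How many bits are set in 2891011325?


0b10101100010100010101010011111101 has 17 set bits

17


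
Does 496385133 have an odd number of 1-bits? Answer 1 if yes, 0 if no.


0b11101100101100011110001101101 has 17 ones => parity 1

1


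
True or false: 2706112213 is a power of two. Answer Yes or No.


0b10100001010010111111111011010101. Multiple bits set => No

No


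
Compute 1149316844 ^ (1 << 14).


1149316844 ^ (1 << 14) = 1149316844 ^ 16384 = 1149333228

1149333228


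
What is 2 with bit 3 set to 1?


2 | (1 << 3) = 2 | 8 = 10

10


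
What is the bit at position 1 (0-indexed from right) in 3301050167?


0b11000100110000100000011100110111, position 1 = 1

1


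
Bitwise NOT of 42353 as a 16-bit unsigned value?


~0b1010010101110001 = 0b101101010001110 = 23182 (16-bit unsigned)

23182


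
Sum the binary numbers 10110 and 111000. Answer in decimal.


10110 + 111000 = 1001110 = 78

78


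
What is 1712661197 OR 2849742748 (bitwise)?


0b1100110000101010010001011001101 | 0b10101001110110111001111110011100 = 0b11101111110111111011111111011101 = 4024418269

4024418269


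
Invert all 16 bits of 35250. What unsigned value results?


35250 ^ 65535 = 30285

30285


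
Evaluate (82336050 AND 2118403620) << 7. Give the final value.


Step 1: 82336050 & 2118403620 = 71319584
Step 2: 71319584 << 7 = 9128906752

9128906752


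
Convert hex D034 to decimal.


D034 hex = 53300 decimal

53300


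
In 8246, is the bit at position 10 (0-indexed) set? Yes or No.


0b10000000110110, bit 10 = 0. No

No


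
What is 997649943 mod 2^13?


997649943 & 8191 = 3607

3607


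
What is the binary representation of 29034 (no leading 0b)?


29034 = 111000101101010 in binary

111000101101010


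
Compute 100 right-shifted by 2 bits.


0b1100100 >> 2 = 0b11001 = 25

25


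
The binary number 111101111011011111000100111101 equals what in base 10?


111101111011011111000100111101 in decimal = 1039003965

1039003965


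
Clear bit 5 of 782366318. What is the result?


782366318 & ~(1 << 5) = 782366286

782366286


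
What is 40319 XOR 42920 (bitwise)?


0b1001110101111111 ^ 0b1010011110101000 = 0b11101011010111 = 15063

15063


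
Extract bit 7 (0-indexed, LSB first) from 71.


0b1000111, position 7 = 0

0


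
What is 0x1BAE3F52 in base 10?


1BAE3F52 hex = 464404306 decimal

464404306


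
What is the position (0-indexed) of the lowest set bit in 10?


0b1010. Lowest set bit at position 1

1


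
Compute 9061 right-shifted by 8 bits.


0b10001101100101 >> 8 = 0b100011 = 35

35


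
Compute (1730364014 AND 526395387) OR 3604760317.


Step 1: 1730364014 & 526395387 = 119538282
Step 2: 119538282 | 3604760317 = 3623634687

3623634687


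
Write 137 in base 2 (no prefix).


137 = 10001001 in binary

10001001


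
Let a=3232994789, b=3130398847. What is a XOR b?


3232994789 ^ 3130398847 = 2049281434

2049281434


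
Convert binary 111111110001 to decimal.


111111110001 in decimal = 4081

4081


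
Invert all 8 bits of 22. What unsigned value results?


22 ^ 255 = 233

233


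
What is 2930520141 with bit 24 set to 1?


2930520141 | (1 << 24) = 2930520141 | 16777216 = 2947297357

2947297357


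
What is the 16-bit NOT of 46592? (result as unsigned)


~0b1011011000000000 = 0b100100111111111 = 18943 (16-bit unsigned)

18943


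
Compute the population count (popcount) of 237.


0b11101101 has 6 set bits

6


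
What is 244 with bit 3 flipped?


244 ^ (1 << 3) = 244 ^ 8 = 252

252


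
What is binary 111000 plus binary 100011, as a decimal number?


111000 + 100011 = 1011011 = 91

91


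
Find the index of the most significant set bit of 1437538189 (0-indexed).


0b1010101101011110001011110001101. Highest set bit at position 30

30


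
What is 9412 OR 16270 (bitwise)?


0b10010011000100 | 0b11111110001110 = 0b11111111001110 = 16334

16334


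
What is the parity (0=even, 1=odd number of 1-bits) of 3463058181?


0b11001110011010100001001100000101 has 14 ones => parity 0

0


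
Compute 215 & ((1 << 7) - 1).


215 & 127 = 87

87


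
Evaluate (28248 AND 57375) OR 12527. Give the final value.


Step 1: 28248 & 57375 = 24600
Step 2: 24600 | 12527 = 28927

28927


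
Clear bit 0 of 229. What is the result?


229 & ~(1 << 0) = 228

228


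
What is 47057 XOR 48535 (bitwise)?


0b1011011111010001 ^ 0b1011110110010111 = 0b101001000110 = 2630

2630


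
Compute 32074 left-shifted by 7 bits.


0b111110101001010 << 7 = 0b1111101010010100000000 = 4105472

4105472


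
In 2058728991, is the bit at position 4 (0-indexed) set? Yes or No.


0b1111010101101011011011000011111, bit 4 = 1. Yes

Yes


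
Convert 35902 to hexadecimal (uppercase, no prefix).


35902 = 8C3E hex

8C3E


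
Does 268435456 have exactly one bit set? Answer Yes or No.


0b10000000000000000000000000000. Only one bit set => Yes

Yes


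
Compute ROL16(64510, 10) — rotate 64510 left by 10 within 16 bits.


Rotate 0b1111101111111110 left by 10 (16-bit) = 0b1111101111101111 = 64495

64495


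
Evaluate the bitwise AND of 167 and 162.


0b10100111 & 0b10100010 = 0b10100010 = 162

162


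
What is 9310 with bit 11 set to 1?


9310 | (1 << 11) = 9310 | 2048 = 11358

11358


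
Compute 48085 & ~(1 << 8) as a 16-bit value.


48085 & ~(1 << 8) = 47829

47829


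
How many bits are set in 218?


0b11011010 has 5 set bits

5


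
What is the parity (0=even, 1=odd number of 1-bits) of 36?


0b100100 has 2 ones => parity 0

0


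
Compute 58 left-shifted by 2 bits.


0b111010 << 2 = 0b11101000 = 232

232


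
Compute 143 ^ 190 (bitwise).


0b10001111 ^ 0b10111110 = 0b110001 = 49

49


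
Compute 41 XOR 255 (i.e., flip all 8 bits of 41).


41 ^ 255 = 214

214


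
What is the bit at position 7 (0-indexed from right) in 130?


0b10000010, position 7 = 1

1


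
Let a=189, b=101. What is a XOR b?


189 ^ 101 = 216

216


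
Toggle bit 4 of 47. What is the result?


47 ^ (1 << 4) = 47 ^ 16 = 63

63


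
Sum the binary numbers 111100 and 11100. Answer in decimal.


111100 + 11100 = 1011000 = 88

88


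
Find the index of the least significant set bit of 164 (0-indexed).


0b10100100. Lowest set bit at position 2

2


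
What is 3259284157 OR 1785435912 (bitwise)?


0b11000010010001001011101010111101 | 0b1101010011010111001011100001000 = 0b11101010011011111011111110111101 = 3933192125

3933192125


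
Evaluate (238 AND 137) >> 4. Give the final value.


Step 1: 238 & 137 = 136
Step 2: 136 >> 4 = 8

8


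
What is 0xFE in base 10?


FE hex = 254 decimal

254


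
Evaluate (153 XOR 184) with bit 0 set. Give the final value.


Step 1: 153 ^ 184 = 33
Step 2: 33 | (1 << 0) = 33 | 1 = 33

33


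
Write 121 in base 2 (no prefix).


121 = 1111001 in binary

1111001


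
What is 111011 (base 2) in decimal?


111011 in decimal = 59

59


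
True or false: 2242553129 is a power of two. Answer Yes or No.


0b10000101101010101010010100101001. Multiple bits set => No

No


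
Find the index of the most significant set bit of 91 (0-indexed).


0b1011011. Highest set bit at position 6

6


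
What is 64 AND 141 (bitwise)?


0b1000000 & 0b10001101 = 0b0 = 0

0


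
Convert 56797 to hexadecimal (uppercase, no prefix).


56797 = DDDD hex

DDDD


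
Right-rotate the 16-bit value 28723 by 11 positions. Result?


Rotate 0b111000000110011 right by 11 (16-bit) = 0b11001101110 = 1646

1646


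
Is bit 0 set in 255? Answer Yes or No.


0b11111111, bit 0 = 1. Yes

Yes


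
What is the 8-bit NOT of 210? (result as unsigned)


~0b11010010 = 0b101101 = 45 (8-bit unsigned)

45


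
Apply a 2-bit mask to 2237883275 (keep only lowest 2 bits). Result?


2237883275 & 3 = 3

3


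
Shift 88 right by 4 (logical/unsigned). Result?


0b1011000 >> 4 = 0b101 = 5

5


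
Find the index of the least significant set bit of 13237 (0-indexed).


0b11001110110101. Lowest set bit at position 0

0


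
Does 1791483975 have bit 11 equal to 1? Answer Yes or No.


0b1101010110001111110000001000111, bit 11 = 0. No

No


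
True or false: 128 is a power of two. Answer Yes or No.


0b10000000. Only one bit set => Yes

Yes


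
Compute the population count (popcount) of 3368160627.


0b11001000110000100000110101110011 has 14 set bits

14


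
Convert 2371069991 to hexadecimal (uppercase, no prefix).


2371069991 = 8D53A827 hex

8D53A827


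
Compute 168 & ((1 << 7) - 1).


168 & 127 = 40

40


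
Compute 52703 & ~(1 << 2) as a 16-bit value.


52703 & ~(1 << 2) = 52699

52699


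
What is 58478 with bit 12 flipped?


58478 ^ (1 << 12) = 58478 ^ 4096 = 62574

62574


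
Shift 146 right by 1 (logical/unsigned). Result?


0b10010010 >> 1 = 0b1001001 = 73

73


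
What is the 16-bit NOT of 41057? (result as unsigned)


~0b1010000001100001 = 0b101111110011110 = 24478 (16-bit unsigned)

24478


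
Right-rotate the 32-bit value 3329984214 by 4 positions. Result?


Rotate 0b11000110011110111000011011010110 right by 4 (32-bit) = 0b1101100011001111011100001101101 = 1818736749

1818736749


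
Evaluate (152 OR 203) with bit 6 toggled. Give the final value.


Step 1: 152 | 203 = 219
Step 2: 219 ^ (1 << 6) = 219 ^ 64 = 155

155


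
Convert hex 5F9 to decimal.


5F9 hex = 1529 decimal

1529


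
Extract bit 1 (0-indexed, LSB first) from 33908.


0b1000010001110100, position 1 = 0

0


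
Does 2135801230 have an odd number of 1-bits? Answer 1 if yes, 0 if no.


0b1111111010011011011110110001110 has 21 ones => parity 1

1


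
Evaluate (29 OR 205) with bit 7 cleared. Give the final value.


Step 1: 29 | 205 = 221
Step 2: 221 & ~(1 << 7) = 93

93


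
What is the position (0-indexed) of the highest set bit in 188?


0b10111100. Highest set bit at position 7

7


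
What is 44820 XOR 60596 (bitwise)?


0b1010111100010100 ^ 0b1110110010110100 = 0b100001110100000 = 17312

17312


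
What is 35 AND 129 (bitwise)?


0b100011 & 0b10000001 = 0b1 = 1

1


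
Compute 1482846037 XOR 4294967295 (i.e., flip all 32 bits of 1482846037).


1482846037 ^ 4294967295 = 2812121258

2812121258


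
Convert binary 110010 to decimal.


110010 in decimal = 50

50


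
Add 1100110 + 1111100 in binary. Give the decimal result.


1100110 + 1111100 = 11100010 = 226

226


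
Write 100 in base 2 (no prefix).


100 = 1100100 in binary

1100100


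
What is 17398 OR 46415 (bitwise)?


0b100001111110110 | 0b1011010101001111 = 0b1111011111111111 = 63487

63487


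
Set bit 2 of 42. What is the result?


42 | (1 << 2) = 42 | 4 = 46

46


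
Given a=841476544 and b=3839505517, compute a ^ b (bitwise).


841476544 ^ 3839505517 = 3606961581

3606961581


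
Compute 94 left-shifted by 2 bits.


0b1011110 << 2 = 0b101111000 = 376

376


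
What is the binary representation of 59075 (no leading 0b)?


59075 = 1110011011000011 in binary

1110011011000011


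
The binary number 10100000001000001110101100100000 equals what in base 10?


10100000001000001110101100100000 in decimal = 2686511904

2686511904


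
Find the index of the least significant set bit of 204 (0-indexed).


0b11001100. Lowest set bit at position 2

2


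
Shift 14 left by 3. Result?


0b1110 << 3 = 0b1110000 = 112

112


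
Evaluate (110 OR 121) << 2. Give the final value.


Step 1: 110 | 121 = 127
Step 2: 127 << 2 = 508

508


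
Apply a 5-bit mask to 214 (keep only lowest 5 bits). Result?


214 & 31 = 22

22


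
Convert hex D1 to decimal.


D1 hex = 209 decimal

209


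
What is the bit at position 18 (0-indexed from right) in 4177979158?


0b11111001000001101110011100010110, position 18 = 1

1


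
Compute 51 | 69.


0b110011 | 0b1000101 = 0b1110111 = 119

119


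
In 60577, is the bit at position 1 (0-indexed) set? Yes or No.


0b1110110010100001, bit 1 = 0. No

No


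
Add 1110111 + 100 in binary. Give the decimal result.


1110111 + 100 = 1111011 = 123

123


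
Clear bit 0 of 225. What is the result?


225 & ~(1 << 0) = 224

224


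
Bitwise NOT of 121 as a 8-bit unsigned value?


~0b1111001 = 0b10000110 = 134 (8-bit unsigned)

134


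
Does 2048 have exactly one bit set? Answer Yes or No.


0b100000000000. Only one bit set => Yes

Yes


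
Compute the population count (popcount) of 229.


0b11100101 has 5 set bits

5


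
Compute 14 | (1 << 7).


14 | (1 << 7) = 14 | 128 = 142

142


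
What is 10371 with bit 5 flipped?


10371 ^ (1 << 5) = 10371 ^ 32 = 10403

10403


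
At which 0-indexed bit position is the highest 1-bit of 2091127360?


0b1111100101001000001001001000000. Highest set bit at position 30

30


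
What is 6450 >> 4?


0b1100100110010 >> 4 = 0b110010011 = 403

403


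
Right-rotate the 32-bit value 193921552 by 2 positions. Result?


Rotate 0b1011100011110000001000010000 right by 2 (32-bit) = 0b10111000111100000010000100 = 48480388

48480388


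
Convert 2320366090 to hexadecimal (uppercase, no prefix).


2320366090 = 8A4DFA0A hex

8A4DFA0A


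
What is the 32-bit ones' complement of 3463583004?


3463583004 ^ 4294967295 = 831384291

831384291


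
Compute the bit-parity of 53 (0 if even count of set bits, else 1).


0b110101 has 4 ones => parity 0

0


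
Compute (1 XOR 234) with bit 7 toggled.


Step 1: 1 ^ 234 = 235
Step 2: 235 ^ (1 << 7) = 235 ^ 128 = 107

107


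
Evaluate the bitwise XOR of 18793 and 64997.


0b100100101101001 ^ 0b1111110111100101 = 0b1011010010001100 = 46220

46220


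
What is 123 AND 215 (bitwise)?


0b1111011 & 0b11010111 = 0b1010011 = 83

83


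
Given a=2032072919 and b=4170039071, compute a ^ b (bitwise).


2032072919 ^ 4170039071 = 2173913032

2173913032


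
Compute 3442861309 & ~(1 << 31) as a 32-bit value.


3442861309 & ~(1 << 31) = 1295377661

1295377661


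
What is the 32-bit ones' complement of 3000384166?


3000384166 ^ 4294967295 = 1294583129

1294583129


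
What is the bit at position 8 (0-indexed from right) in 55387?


0b1101100001011011, position 8 = 0

0


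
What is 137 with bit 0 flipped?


137 ^ (1 << 0) = 137 ^ 1 = 136

136


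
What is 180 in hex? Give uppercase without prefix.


180 = B4 hex

B4


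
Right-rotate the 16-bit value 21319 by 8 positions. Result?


Rotate 0b101001101000111 right by 8 (16-bit) = 0b100011101010011 = 18259

18259


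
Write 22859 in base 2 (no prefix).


22859 = 101100101001011 in binary

101100101001011


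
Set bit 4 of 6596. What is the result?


6596 | (1 << 4) = 6596 | 16 = 6612

6612


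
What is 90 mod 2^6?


90 & 63 = 26

26


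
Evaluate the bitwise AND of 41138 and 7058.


0b1010000010110010 & 0b1101110010010 = 0b10010010 = 146

146


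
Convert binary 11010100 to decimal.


11010100 in decimal = 212

212


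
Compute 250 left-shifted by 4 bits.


0b11111010 << 4 = 0b111110100000 = 4000

4000


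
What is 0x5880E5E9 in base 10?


5880E5E9 hex = 1484842473 decimal

1484842473


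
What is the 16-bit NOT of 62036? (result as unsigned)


~0b1111001001010100 = 0b110110101011 = 3499 (16-bit unsigned)

3499


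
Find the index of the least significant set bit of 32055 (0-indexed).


0b111110100110111. Lowest set bit at position 0

0


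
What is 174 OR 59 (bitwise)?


0b10101110 | 0b111011 = 0b10111111 = 191

191


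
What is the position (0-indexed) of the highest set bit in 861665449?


0b110011010110111111100010101001. Highest set bit at position 29

29


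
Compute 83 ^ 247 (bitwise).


0b1010011 ^ 0b11110111 = 0b10100100 = 164

164


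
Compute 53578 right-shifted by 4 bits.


0b1101000101001010 >> 4 = 0b110100010100 = 3348

3348


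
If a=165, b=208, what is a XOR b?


165 ^ 208 = 117

117


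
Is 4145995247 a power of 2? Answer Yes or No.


0b11110111000111101101110111101111. Multiple bits set => No

No


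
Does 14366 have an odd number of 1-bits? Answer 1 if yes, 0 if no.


0b11100000011110 has 7 ones => parity 1

1


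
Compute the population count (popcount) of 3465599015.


0b11001110100100001101100000100111 has 15 set bits

15


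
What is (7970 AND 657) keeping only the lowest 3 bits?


Step 1: 7970 & 657 = 512
Step 2: 512 & 7 = 0

0


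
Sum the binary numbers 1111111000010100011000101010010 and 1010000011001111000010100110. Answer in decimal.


1111111000010100011000101010010 + 1010000011001111000010100110 = 10001001000101110010000111111000 = 2299994616

2299994616


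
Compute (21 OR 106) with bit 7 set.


Step 1: 21 | 106 = 127
Step 2: 127 | (1 << 7) = 127 | 128 = 255

255


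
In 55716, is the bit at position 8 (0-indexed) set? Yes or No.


0b1101100110100100, bit 8 = 1. Yes

Yes


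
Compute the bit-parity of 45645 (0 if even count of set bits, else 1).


0b1011001001001101 has 8 ones => parity 0

0


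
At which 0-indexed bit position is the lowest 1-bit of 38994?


0b1001100001010010. Lowest set bit at position 1

1


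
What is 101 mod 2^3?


101 & 7 = 5

5


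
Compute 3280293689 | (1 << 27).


3280293689 | (1 << 27) = 3280293689 | 134217728 = 3414511417

3414511417


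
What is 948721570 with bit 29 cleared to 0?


948721570 & ~(1 << 29) = 411850658

411850658


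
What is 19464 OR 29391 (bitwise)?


0b100110000001000 | 0b111001011001111 = 0b111111011001111 = 32463

32463


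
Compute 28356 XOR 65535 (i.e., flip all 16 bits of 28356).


28356 ^ 65535 = 37179

37179


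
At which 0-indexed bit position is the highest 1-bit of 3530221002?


0b11010010011010101110010111001010. Highest set bit at position 31

31


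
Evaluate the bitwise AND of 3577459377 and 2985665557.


0b11010101001110111011001010110001 & 0b10110001111101011010010000010101 = 0b10010001001100011010000000010001 = 2435948561

2435948561


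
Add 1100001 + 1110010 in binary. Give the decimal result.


1100001 + 1110010 = 11010011 = 211

211


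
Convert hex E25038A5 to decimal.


E25038A5 hex = 3796908197 decimal

3796908197


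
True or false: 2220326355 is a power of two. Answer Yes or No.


0b10000100010101110111110111010011. Multiple bits set => No

No


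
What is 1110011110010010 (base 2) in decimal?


1110011110010010 in decimal = 59282

59282


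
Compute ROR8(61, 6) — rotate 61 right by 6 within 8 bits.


Rotate 0b111101 right by 6 (8-bit) = 0b11110100 = 244

244


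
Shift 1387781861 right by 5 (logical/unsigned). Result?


0b1010010101101111101111011100101 >> 5 = 0b10100101011011111011110111 = 43368183

43368183


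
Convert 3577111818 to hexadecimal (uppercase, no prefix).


3577111818 = D536650A hex

D536650A


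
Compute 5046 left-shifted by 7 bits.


0b1001110110110 << 7 = 0b10011101101100000000 = 645888

645888


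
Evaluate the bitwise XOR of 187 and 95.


0b10111011 ^ 0b1011111 = 0b11100100 = 228

228


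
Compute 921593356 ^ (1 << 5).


921593356 ^ (1 << 5) = 921593356 ^ 32 = 921593388

921593388


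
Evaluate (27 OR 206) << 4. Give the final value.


Step 1: 27 | 206 = 223
Step 2: 223 << 4 = 3568

3568


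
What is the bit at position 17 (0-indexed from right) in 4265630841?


0b11111110010000000101110001111001, position 17 = 0

0


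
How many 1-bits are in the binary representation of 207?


0b11001111 has 6 set bits

6


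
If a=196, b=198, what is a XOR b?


196 ^ 198 = 2

2


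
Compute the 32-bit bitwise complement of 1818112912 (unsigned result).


~0b1101100010111100011001110010000 = 0b10010011101000011100110001101111 = 2476854383 (32-bit unsigned)

2476854383


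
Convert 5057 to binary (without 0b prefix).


5057 = 1001111000001 in binary

1001111000001


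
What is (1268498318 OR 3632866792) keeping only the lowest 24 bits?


Step 1: 1268498318 | 3632866792 = 3684417518
Step 2: 3684417518 & 16777215 = 10207214

10207214


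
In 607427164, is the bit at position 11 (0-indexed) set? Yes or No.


0b100100001101001001101001011100, bit 11 = 1. Yes

Yes


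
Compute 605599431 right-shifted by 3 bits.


0b100100000110001011011011000111 >> 3 = 0b100100000110001011011011000 = 75699928

75699928


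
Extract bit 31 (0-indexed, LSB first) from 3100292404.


0b10111000110010101011010100110100, position 31 = 1

1


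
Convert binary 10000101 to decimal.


10000101 in decimal = 133

133


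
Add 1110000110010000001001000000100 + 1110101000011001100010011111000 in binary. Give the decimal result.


1110000110010000001001000000100 + 1110101000011001100010011111000 = 11100101110101001101011011111100 = 3855931132

3855931132


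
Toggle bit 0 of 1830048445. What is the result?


1830048445 ^ (1 << 0) = 1830048445 ^ 1 = 1830048444

1830048444


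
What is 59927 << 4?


0b1110101000010111 << 4 = 0b11101010000101110000 = 958832

958832


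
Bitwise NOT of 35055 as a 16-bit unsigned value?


~0b1000100011101111 = 0b111011100010000 = 30480 (16-bit unsigned)

30480


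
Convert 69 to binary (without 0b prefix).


69 = 1000101 in binary

1000101


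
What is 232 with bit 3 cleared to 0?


232 & ~(1 << 3) = 224

224


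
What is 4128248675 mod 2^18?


4128248675 & 262143 = 4963

4963


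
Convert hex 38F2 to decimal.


38F2 hex = 14578 decimal

14578


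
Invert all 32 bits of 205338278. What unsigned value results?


205338278 ^ 4294967295 = 4089629017

4089629017


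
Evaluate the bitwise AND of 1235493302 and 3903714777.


0b1001001101001000010000110110110 & 0b11101000101011011111010111011001 = 0b1001000101001000010000110010000 = 1218716048

1218716048


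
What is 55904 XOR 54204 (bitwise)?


0b1101101001100000 ^ 0b1101001110111100 = 0b100111011100 = 2524

2524


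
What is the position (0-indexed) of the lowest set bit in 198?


0b11000110. Lowest set bit at position 1

1


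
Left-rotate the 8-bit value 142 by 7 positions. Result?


Rotate 0b10001110 left by 7 (8-bit) = 0b1000111 = 71

71


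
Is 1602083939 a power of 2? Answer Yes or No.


0b1011111011111011101110001100011. Multiple bits set => No

No


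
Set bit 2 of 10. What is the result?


10 | (1 << 2) = 10 | 4 = 14

14


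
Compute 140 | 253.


0b10001100 | 0b11111101 = 0b11111101 = 253

253


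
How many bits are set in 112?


0b1110000 has 3 set bits

3


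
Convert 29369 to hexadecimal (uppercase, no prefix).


29369 = 72B9 hex

72B9


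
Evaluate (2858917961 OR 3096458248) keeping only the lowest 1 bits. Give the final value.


Step 1: 2858917961 | 3096458248 = 3136795721
Step 2: 3136795721 & 1 = 1

1


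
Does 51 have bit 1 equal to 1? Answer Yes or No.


0b110011, bit 1 = 1. Yes

Yes


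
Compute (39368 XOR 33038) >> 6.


Step 1: 39368 ^ 33038 = 6342
Step 2: 6342 >> 6 = 99

99


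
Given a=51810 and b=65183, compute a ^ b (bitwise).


51810 ^ 65183 = 13565

13565


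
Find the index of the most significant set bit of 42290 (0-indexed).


0b1010010100110010. Highest set bit at position 15

15


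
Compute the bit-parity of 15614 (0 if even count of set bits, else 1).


0b11110011111110 has 11 ones => parity 1

1


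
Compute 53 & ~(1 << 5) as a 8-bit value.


53 & ~(1 << 5) = 21

21


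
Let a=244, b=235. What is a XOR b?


244 ^ 235 = 31

31


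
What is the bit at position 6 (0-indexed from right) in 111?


0b1101111, position 6 = 1

1


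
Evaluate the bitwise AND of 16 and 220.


0b10000 & 0b11011100 = 0b10000 = 16

16


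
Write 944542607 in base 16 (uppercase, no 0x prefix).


944542607 = 384C938F hex

384C938F


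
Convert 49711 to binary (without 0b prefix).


49711 = 1100001000101111 in binary

1100001000101111


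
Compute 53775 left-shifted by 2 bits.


0b1101001000001111 << 2 = 0b110100100000111100 = 215100

215100


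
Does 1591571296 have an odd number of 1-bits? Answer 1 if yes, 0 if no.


0b1011110110111010111001101100000 has 18 ones => parity 0

0


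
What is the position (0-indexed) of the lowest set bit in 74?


0b1001010. Lowest set bit at position 1

1


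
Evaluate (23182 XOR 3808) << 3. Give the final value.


Step 1: 23182 ^ 3808 = 21614
Step 2: 21614 << 3 = 172912

172912


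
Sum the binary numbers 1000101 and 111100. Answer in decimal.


1000101 + 111100 = 10000001 = 129

129


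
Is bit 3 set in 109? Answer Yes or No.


0b1101101, bit 3 = 1. Yes

Yes


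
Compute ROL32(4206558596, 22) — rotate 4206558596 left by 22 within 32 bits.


Rotate 0b11111010101110101111110110000100 left by 22 (32-bit) = 0b1100001001111101010111010111111 = 1631497919

1631497919


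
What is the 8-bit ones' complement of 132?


132 ^ 255 = 123

123


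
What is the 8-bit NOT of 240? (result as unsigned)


~0b11110000 = 0b1111 = 15 (8-bit unsigned)

15


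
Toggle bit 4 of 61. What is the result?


61 ^ (1 << 4) = 61 ^ 16 = 45

45


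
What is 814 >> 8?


0b1100101110 >> 8 = 0b11 = 3

3


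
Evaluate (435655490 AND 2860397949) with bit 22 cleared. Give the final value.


Step 1: 435655490 & 2860397949 = 141955392
Step 2: 141955392 & ~(1 << 22) = 137761088

137761088


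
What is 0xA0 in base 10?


A0 hex = 160 decimal

160


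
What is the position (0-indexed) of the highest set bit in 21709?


0b101010011001101. Highest set bit at position 14

14


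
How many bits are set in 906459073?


0b110110000001110111011111000001 has 16 set bits

16


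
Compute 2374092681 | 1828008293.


0b10001101100000011100011110001001 | 0b1101100111101010011000101100101 = 0b11101101111101011111011111101101 = 3992319981

3992319981


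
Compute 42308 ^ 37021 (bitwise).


0b1010010101000100 ^ 0b1001000010011101 = 0b11010111011001 = 13785

13785


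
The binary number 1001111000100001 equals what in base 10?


1001111000100001 in decimal = 40481

40481


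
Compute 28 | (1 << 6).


28 | (1 << 6) = 28 | 64 = 92

92


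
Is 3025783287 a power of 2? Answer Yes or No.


0b10110100010110011100100111110111. Multiple bits set => No

No


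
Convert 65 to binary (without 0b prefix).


65 = 1000001 in binary

1000001


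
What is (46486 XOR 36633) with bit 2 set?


Step 1: 46486 ^ 36633 = 14991
Step 2: 14991 | (1 << 2) = 14991 | 4 = 14991

14991


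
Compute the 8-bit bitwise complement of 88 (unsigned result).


~0b1011000 = 0b10100111 = 167 (8-bit unsigned)

167


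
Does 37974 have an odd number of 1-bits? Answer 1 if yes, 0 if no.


0b1001010001010110 has 7 ones => parity 1

1


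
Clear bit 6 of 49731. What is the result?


49731 & ~(1 << 6) = 49667

49667


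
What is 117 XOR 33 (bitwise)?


0b1110101 ^ 0b100001 = 0b1010100 = 84

84


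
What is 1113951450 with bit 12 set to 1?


1113951450 | (1 << 12) = 1113951450 | 4096 = 1113955546

1113955546


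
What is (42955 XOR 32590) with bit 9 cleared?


Step 1: 42955 ^ 32590 = 55429
Step 2: 55429 & ~(1 << 9) = 55429

55429


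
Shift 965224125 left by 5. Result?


0b111001100010000010011010111101 << 5 = 0b11100110001000001001101011110100000 = 30887172000

30887172000


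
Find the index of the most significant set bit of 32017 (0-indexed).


0b111110100010001. Highest set bit at position 14

14


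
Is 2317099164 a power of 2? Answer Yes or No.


0b10001010000111000010000010011100. Multiple bits set => No

No


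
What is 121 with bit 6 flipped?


121 ^ (1 << 6) = 121 ^ 64 = 57

57


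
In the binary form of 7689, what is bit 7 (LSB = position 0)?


0b1111000001001, position 7 = 0

0


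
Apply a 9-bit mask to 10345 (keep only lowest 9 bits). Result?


10345 & 511 = 105

105


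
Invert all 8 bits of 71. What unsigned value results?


71 ^ 255 = 184

184


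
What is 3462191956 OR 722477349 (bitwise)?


0b11001110010111001101101101010100 | 0b101011000100000010000100100101 = 0b11101111010111001111101101110101 = 4015848309

4015848309


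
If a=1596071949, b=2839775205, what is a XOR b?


1596071949 ^ 2839775205 = 4133595112

4133595112


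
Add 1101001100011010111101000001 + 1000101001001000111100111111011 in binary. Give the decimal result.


1101001100011010111101000001 + 1000101001001000111100111111011 = 1010010010101100010100100111100 = 1381378364

1381378364


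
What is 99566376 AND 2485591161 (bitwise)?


0b101111011110100001100101000 & 0b10010100001001110001110001111001 = 0b100001001110000000000101000 = 69664808

69664808


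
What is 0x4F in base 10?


4F hex = 79 decimal

79


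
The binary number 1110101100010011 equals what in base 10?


1110101100010011 in decimal = 60179

60179


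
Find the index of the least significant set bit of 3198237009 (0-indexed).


0b10111110101000010011100101010001. Lowest set bit at position 0

0


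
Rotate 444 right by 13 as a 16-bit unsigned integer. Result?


Rotate 0b110111100 right by 13 (16-bit) = 0b110111100000 = 3552

3552


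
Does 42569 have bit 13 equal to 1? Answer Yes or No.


0b1010011001001001, bit 13 = 1. Yes

Yes


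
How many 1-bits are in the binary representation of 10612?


0b10100101110100 has 7 set bits

7


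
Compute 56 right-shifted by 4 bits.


0b111000 >> 4 = 0b11 = 3

3


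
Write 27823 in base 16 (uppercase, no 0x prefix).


27823 = 6CAF hex

6CAF


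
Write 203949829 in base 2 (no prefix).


203949829 = 1100001010000000011100000101 in binary

1100001010000000011100000101


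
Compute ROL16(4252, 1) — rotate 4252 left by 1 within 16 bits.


Rotate 0b1000010011100 left by 1 (16-bit) = 0b10000100111000 = 8504

8504


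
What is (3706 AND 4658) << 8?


Step 1: 3706 & 4658 = 562
Step 2: 562 << 8 = 143872

143872


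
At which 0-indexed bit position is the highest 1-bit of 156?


0b10011100. Highest set bit at position 7

7


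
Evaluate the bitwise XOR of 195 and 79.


0b11000011 ^ 0b1001111 = 0b10001100 = 140

140


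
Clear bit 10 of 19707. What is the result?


19707 & ~(1 << 10) = 18683

18683


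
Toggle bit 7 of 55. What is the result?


55 ^ (1 << 7) = 55 ^ 128 = 183

183


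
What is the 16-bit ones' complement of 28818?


28818 ^ 65535 = 36717

36717


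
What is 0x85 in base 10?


85 hex = 133 decimal

133


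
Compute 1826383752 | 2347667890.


0b1101100110111000110011110001000 | 0b10001011111011101001000110110010 = 0b11101111111111101111011110111010 = 4026464186

4026464186


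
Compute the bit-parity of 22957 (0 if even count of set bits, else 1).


0b101100110101101 has 9 ones => parity 1

1


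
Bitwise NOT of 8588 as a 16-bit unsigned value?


~0b10000110001100 = 0b1101111001110011 = 56947 (16-bit unsigned)

56947


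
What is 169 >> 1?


0b10101001 >> 1 = 0b1010100 = 84

84


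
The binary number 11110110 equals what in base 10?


11110110 in decimal = 246

246


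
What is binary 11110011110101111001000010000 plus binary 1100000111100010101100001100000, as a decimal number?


11110011110101111001000010000 + 1100000111100010101100001100000 = 1111111011011000100101001110000 = 2137803376

2137803376


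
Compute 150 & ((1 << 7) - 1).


150 & 127 = 22

22


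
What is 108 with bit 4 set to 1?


108 | (1 << 4) = 108 | 16 = 124

124


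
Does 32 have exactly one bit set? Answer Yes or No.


0b100000. Only one bit set => Yes

Yes


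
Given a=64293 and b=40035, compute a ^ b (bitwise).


64293 ^ 40035 = 26438

26438


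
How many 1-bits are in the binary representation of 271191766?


0b10000001010100000111011010110 has 12 set bits

12


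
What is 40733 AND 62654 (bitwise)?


0b1001111100011101 & 0b1111010010111110 = 0b1001010000011100 = 37916

37916


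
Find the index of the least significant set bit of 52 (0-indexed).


0b110100. Lowest set bit at position 2

2


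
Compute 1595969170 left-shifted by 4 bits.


0b1011111001000001000111010010010 << 4 = 0b10111110010000010001110100100100000 = 25535506720

25535506720


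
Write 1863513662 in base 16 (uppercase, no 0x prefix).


1863513662 = 6F12F63E hex

6F12F63E


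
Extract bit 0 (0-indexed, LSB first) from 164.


0b10100100, position 0 = 0

0


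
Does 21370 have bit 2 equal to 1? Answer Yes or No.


0b101001101111010, bit 2 = 0. No

No


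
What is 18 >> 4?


0b10010 >> 4 = 0b1 = 1

1


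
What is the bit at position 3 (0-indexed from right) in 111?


0b1101111, position 3 = 1

1


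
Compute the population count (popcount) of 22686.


0b101100010011110 has 8 set bits

8


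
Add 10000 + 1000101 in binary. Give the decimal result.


10000 + 1000101 = 1010101 = 85

85


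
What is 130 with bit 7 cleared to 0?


130 & ~(1 << 7) = 2

2


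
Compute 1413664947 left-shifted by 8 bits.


0b1010100010000101101000010110011 << 8 = 0b101010001000010110100001011001100000000 = 361898226432

361898226432


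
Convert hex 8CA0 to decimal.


8CA0 hex = 36000 decimal

36000


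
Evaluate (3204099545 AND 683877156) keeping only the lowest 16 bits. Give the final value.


Step 1: 3204099545 & 683877156 = 683811072
Step 2: 683811072 & 65535 = 8448

8448


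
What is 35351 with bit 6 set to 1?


35351 | (1 << 6) = 35351 | 64 = 35415

35415


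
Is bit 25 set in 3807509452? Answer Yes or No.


0b11100010111100011111101111001100, bit 25 = 1. Yes

Yes


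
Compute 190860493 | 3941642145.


0b1011011000000100110011001101 | 0b11101010111100001010111110100001 = 0b11101011111100001110111111101101 = 3958435821

3958435821


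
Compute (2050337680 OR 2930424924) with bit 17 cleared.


Step 1: 2050337680 | 2930424924 = 4273979356
Step 2: 4273979356 & ~(1 << 17) = 4273848284

4273848284


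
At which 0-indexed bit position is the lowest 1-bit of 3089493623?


0b10111000001001011110111001110111. Lowest set bit at position 0

0


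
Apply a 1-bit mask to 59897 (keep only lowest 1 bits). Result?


59897 & 1 = 1

1


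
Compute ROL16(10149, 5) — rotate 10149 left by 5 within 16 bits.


Rotate 0b10011110100101 left by 5 (16-bit) = 0b1111010010100100 = 62628

62628


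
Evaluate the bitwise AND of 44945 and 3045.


0b1010111110010001 & 0b101111100101 = 0b101110000001 = 2945

2945


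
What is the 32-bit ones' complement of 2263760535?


2263760535 ^ 4294967295 = 2031206760

2031206760


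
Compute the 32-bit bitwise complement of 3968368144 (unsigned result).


~0b11101100100010000111111000010000 = 0b10011011101111000000111101111 = 326599151 (32-bit unsigned)

326599151


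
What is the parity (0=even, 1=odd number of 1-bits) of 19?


0b10011 has 3 ones => parity 1

1


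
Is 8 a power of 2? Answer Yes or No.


0b1000. Only one bit set => Yes

Yes


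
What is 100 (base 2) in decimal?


100 in decimal = 4

4


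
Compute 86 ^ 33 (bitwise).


0b1010110 ^ 0b100001 = 0b1110111 = 119

119


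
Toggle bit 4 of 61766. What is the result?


61766 ^ (1 << 4) = 61766 ^ 16 = 61782

61782
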